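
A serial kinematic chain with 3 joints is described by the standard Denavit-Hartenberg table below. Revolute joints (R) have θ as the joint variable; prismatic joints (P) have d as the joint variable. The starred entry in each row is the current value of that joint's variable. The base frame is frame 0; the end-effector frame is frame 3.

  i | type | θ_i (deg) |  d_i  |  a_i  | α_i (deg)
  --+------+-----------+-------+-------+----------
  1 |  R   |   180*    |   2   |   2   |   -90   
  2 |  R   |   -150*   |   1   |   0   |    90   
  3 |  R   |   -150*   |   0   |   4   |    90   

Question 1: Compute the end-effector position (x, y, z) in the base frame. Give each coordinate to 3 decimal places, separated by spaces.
after link 1: o_1 = (-2.0000, 0.0000, 2.0000)
after link 2: o_2 = (-2.0000, -1.0000, 2.0000)
after link 3: o_3 = (-5.0000, 1.0000, 0.2679)

-5.000 1.000 0.268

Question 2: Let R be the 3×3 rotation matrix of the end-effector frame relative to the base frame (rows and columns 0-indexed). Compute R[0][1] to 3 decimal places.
End-effector y-axis (col 1 of R) = (0.5000,-0.0000,-0.8660)
R[0][1] = 0.5000

0.500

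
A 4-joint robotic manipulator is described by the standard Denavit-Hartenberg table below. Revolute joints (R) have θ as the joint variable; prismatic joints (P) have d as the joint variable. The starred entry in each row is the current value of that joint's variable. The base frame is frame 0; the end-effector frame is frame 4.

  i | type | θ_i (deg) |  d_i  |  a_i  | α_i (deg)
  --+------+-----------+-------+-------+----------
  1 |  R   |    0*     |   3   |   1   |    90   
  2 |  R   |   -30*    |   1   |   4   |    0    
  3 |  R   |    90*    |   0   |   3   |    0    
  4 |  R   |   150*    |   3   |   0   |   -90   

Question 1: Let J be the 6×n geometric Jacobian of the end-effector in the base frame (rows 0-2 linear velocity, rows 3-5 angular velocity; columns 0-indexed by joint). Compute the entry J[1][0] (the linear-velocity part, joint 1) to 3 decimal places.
axis z_0 = ẑ; lever o_n−o_0 = (5.9641,-4.0000,3.5981)
cross product → J_v[:, 0] = (4.0000,5.9641,-0.0000)
J_ω[:, 0] = z_0
entry J[1][0] = 5.9641

5.964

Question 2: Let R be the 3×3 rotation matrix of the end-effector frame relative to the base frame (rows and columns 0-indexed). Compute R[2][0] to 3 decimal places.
End-effector x-axis (col 0 of R) = (-0.8660,-0.0000,-0.5000)
R[2][0] = -0.5000

-0.500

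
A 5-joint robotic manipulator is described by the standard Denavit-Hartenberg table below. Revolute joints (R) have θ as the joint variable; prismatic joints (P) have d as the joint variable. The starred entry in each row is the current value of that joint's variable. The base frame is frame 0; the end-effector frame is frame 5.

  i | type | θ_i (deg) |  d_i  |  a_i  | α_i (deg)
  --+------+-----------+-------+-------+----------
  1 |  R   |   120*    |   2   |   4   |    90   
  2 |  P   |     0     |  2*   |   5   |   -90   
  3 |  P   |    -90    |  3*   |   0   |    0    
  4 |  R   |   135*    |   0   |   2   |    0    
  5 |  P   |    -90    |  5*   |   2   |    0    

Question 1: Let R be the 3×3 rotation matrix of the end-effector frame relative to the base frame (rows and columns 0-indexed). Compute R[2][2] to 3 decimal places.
1.000

End-effector z-axis (col 2 of R) = (0.0000,0.0000,1.0000)
R[2][2] = 1.0000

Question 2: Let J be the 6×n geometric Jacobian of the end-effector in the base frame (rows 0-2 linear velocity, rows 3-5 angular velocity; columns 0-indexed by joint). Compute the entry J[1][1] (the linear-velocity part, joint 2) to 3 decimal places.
0.500

prismatic axis z_1 = (0.8660,0.5000,0.0000)
J_v[:, 1] = z_1; J_ω[:, 1] = (0,0,0)
entry J[1][1] = 0.5000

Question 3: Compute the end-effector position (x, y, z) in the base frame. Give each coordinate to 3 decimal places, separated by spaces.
-4.182 11.244 10.000

after link 1: o_1 = (-2.0000, 3.4641, 2.0000)
after link 2: o_2 = (-2.7679, 8.7942, 2.0000)
after link 3: o_3 = (-2.7679, 8.7942, 5.0000)
after link 4: o_4 = (-4.6998, 9.3119, 5.0000)
after link 5: o_5 = (-4.1822, 11.2437, 10.0000)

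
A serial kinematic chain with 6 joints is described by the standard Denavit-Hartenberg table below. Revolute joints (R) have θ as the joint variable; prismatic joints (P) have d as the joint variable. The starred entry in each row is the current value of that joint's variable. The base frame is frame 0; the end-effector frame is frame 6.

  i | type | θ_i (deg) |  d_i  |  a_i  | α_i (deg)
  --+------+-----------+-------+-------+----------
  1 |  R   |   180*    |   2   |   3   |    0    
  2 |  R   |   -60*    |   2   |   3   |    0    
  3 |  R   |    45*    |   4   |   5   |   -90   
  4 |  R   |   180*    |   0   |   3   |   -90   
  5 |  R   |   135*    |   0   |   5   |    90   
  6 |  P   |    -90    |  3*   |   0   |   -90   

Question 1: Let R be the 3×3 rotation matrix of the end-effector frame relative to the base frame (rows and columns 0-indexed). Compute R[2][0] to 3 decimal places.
End-effector x-axis (col 0 of R) = (-0.0000,0.0000,-1.0000)
R[2][0] = -1.0000

-1.000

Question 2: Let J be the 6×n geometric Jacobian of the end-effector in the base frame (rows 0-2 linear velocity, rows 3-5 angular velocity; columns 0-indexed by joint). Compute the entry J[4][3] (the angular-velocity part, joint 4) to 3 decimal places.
axis z_3 = (-0.2588,-0.9659,0.0000); lever o_n−o_3 = (2.9959,5.0537,0.0000)
cross product → J_v[:, 3] = (-0.0000,0.0000,1.5858)
J_ω[:, 3] = z_3
entry J[4][3] = -0.9659

-0.966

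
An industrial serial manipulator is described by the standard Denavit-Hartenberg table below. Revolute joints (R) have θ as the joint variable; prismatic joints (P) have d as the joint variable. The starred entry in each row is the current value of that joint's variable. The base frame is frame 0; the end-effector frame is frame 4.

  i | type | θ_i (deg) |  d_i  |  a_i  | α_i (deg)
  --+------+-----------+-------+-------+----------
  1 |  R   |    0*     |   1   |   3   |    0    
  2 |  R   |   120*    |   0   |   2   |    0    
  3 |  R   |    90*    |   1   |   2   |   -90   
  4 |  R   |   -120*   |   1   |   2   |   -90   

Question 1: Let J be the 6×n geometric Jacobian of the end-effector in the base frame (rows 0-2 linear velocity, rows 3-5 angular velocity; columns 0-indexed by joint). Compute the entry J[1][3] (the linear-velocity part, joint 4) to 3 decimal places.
axis z_3 = (0.5000,-0.8660,0.0000); lever o_n−o_3 = (1.3660,-0.3660,1.7321)
cross product → J_v[:, 3] = (-1.5000,-0.8660,1.0000)
J_ω[:, 3] = z_3
entry J[1][3] = -0.8660

-0.866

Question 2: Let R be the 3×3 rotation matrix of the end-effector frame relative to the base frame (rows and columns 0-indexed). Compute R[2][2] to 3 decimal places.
End-effector z-axis (col 2 of R) = (-0.7500,-0.4330,0.5000)
R[2][2] = 0.5000

0.500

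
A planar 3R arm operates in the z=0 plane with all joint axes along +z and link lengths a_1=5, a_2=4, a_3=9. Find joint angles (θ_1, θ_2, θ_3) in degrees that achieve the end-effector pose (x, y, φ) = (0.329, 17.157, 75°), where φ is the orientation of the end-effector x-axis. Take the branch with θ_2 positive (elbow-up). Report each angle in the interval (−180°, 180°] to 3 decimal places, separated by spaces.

89.996 30.017 -45.012

wrist centre = target − a_3·(cos φ, sin φ) = (-2.0004, 8.4637)
cos θ_2 = (75.6352−5²−4²)/(2·5·4) = 0.8659; θ_2 = 30.0168° (elbow-up)
β = atan2(8.4637,-2.0004) = 103.2977°; ψ = atan2(2.0010,8.4635) = 13.3021°
θ_1 = β − ψ = 89.9956°
θ_3 = φ − θ_1 − θ_2 = -45.0124° (wrapped to (-180°,180°])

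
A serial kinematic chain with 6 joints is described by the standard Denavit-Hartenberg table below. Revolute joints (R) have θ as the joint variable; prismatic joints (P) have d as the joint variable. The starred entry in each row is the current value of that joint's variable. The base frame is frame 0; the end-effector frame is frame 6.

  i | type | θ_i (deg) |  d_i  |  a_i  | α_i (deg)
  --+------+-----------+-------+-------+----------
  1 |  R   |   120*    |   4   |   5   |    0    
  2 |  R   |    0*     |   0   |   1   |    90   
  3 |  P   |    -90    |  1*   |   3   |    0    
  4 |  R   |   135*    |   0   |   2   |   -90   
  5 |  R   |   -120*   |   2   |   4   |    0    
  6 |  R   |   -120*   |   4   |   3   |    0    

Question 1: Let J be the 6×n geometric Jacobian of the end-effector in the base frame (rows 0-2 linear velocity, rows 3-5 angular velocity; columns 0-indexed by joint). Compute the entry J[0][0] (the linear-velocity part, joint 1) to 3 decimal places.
-1.536

axis z_0 = ẑ; lever o_n−o_0 = (1.2677,1.5364,4.1820)
cross product → J_v[:, 0] = (-1.5364,1.2677,0.0000)
J_ω[:, 0] = z_0
entry J[0][0] = -1.5364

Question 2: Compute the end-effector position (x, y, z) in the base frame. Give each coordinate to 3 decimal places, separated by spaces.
1.268 1.536 4.182

after link 1: o_1 = (-2.5000, 4.3301, 4.0000)
after link 2: o_2 = (-3.0000, 5.1962, 4.0000)
after link 3: o_3 = (-2.1340, 5.6962, 1.0000)
after link 4: o_4 = (-2.8411, 6.9209, 2.4142)
after link 5: o_5 = (1.5731, 6.2035, 2.4142)
after link 6: o_6 = (1.2677, 1.5364, 4.1820)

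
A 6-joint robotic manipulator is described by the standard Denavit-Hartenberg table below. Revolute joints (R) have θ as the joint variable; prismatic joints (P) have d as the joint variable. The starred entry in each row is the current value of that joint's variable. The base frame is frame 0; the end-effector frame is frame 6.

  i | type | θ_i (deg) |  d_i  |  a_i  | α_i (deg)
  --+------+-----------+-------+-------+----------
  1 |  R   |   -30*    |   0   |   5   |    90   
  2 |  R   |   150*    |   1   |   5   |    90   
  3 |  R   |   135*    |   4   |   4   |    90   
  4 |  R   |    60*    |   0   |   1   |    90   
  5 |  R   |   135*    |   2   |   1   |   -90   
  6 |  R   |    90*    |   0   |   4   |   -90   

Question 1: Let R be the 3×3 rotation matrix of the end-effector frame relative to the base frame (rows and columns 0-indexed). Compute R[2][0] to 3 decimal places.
End-effector x-axis (col 0 of R) = (0.0634,0.6705,0.7392)
R[2][0] = 0.7392

0.739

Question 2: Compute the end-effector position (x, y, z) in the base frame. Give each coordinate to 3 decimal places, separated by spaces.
2.157 -4.949 6.446

after link 1: o_1 = (4.3301, -2.5000, 0.0000)
after link 2: o_2 = (0.0801, -1.2010, 2.5000)
after link 3: o_3 = (2.5193, -5.8752, 4.5499)
after link 4: o_4 = (2.9827, -6.5510, 5.1231)
after link 5: o_5 = (1.9032, -7.6306, 3.4894)
after link 6: o_6 = (2.1568, -4.9486, 6.4462)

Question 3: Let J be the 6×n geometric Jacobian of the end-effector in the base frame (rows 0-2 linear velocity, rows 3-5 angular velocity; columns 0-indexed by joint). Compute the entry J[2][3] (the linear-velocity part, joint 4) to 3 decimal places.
axis z_3 = (-0.8839,-0.3062,0.3536); lever o_n−o_3 = (-0.3625,0.9266,1.8963)
cross product → J_v[:, 3] = (-0.9082,1.5480,-0.9299)
J_ω[:, 3] = z_3
entry J[2][3] = -0.9299

-0.930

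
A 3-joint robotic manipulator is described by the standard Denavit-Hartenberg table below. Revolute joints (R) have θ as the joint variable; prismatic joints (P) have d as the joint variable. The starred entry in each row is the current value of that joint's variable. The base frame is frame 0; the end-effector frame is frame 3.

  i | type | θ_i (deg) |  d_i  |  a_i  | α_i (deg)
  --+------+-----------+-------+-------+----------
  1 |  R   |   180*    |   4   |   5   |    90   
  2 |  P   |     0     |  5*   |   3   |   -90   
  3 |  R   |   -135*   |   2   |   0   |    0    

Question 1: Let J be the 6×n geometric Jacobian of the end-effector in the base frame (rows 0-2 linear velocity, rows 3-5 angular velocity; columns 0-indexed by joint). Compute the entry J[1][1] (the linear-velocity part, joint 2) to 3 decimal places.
prismatic axis z_1 = (0.0000,1.0000,0.0000)
J_v[:, 1] = z_1; J_ω[:, 1] = (0,0,0)
entry J[1][1] = 1.0000

1.000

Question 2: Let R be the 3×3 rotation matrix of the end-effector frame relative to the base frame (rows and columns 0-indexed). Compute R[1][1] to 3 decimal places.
End-effector y-axis (col 1 of R) = (-0.7071,0.7071,0.0000)
R[1][1] = 0.7071

0.707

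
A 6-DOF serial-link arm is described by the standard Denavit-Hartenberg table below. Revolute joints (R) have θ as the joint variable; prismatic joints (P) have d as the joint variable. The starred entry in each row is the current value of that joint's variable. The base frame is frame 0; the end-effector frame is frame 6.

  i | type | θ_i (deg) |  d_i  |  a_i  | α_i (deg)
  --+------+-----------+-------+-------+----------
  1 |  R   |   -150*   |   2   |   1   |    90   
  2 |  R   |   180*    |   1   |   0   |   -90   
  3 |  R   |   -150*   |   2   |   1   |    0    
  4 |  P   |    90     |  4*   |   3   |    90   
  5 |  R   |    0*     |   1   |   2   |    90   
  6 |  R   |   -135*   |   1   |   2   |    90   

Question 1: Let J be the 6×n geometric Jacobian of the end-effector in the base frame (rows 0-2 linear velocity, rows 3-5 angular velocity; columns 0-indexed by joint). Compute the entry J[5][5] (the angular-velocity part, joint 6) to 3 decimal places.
1.000

axis z_5 = (-0.0000,-0.0000,1.0000); lever o_n−o_5 = (1.4142,-1.4142,1.0000)
cross product → J_v[:, 5] = (1.4142,1.4142,0.0000)
J_ω[:, 5] = z_5
entry J[5][5] = 1.0000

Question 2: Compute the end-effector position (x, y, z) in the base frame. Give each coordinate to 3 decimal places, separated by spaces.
-1.952 3.952 -3.000

after link 1: o_1 = (-0.8660, -0.5000, 2.0000)
after link 2: o_2 = (-1.3660, 0.3660, 2.0000)
after link 3: o_3 = (-2.3660, 0.3660, -0.0000)
after link 4: o_4 = (-2.3660, 3.3660, -4.0000)
after link 5: o_5 = (-3.3660, 5.3660, -4.0000)
after link 6: o_6 = (-1.9518, 3.9518, -3.0000)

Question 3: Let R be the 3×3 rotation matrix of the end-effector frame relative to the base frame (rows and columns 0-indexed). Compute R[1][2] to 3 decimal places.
-0.707

End-effector z-axis (col 2 of R) = (-0.7071,-0.7071,-0.0000)
R[1][2] = -0.7071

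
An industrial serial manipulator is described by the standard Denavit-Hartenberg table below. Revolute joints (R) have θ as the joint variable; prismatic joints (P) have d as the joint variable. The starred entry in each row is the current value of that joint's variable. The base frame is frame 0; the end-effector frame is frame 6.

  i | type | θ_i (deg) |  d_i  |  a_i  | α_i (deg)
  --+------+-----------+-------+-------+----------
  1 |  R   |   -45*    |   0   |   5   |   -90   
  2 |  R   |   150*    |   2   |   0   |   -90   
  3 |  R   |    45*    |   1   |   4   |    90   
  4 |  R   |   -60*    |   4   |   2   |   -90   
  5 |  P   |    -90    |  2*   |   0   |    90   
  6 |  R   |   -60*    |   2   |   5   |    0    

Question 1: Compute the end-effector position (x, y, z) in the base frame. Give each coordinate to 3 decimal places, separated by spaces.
after link 1: o_1 = (3.5355, -3.5355, 0.0000)
after link 2: o_2 = (4.9497, -2.1213, 0.0000)
after link 3: o_3 = (0.8641, -2.0357, -0.5482)
after link 4: o_4 = (0.8115, 1.0170, -3.8160)
after link 5: o_5 = (-1.1581, 1.2545, -3.5623)
after link 6: o_6 = (3.5942, 3.7521, -3.1418)

3.594 3.752 -3.142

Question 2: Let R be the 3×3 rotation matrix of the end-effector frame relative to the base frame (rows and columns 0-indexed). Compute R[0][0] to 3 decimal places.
0.886

End-effector x-axis (col 0 of R) = (0.8863,0.3637,-0.2866)
R[0][0] = 0.8863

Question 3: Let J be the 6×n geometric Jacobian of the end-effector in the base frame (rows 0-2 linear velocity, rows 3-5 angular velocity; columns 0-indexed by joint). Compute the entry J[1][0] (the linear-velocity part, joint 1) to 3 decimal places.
3.594

axis z_0 = ẑ; lever o_n−o_0 = (3.5942,3.7521,-3.1418)
cross product → J_v[:, 0] = (-3.7521,3.5942,0.0000)
J_ω[:, 0] = z_0
entry J[1][0] = 3.5942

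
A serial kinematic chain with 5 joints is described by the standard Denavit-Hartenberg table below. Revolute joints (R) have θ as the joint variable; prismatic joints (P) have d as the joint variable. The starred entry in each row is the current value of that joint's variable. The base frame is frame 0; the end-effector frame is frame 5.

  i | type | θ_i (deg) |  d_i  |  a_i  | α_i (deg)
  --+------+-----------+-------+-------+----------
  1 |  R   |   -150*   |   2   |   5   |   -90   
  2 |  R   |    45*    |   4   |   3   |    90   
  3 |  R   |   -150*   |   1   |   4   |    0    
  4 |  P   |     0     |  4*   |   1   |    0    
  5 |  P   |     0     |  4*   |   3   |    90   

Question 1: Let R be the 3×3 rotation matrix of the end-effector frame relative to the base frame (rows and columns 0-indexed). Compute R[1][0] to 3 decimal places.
0.739

End-effector x-axis (col 0 of R) = (0.2803,0.7392,0.6124)
R[1][0] = 0.7392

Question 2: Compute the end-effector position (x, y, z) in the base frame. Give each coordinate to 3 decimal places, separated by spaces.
after link 1: o_1 = (-4.3301, -2.5000, 2.0000)
after link 2: o_2 = (-4.1672, -7.0248, -0.1213)
after link 3: o_3 = (-3.6583, -4.4215, 3.0353)
after link 4: o_4 = (-5.8275, -5.0965, 6.4761)
after link 5: o_5 = (-7.4360, -4.2932, 11.1416)

-7.436 -4.293 11.142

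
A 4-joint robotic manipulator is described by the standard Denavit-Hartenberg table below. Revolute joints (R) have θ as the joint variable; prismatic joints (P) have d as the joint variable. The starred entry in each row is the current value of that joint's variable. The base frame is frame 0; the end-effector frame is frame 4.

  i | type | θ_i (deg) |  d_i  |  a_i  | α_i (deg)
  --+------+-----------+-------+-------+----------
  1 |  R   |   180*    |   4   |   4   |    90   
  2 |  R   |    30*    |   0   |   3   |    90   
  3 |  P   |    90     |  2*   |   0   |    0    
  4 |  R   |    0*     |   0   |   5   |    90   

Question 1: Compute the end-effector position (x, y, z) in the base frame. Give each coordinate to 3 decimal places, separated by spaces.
-7.598 5.000 3.768

after link 1: o_1 = (-4.0000, 0.0000, 4.0000)
after link 2: o_2 = (-6.5981, 0.0000, 5.5000)
after link 3: o_3 = (-7.5981, 0.0000, 3.7679)
after link 4: o_4 = (-7.5981, 5.0000, 3.7679)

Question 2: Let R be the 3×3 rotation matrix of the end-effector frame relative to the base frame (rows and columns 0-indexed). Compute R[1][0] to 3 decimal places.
1.000

End-effector x-axis (col 0 of R) = (0.0000,1.0000,0.0000)
R[1][0] = 1.0000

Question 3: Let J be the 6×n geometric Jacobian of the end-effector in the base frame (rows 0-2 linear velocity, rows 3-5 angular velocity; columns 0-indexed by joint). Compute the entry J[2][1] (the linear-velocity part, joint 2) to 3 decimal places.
3.598

axis z_1 = (0.0000,1.0000,0.0000); lever o_n−o_1 = (-3.5981,5.0000,-0.2321)
cross product → J_v[:, 1] = (-0.2321,-0.0000,3.5981)
J_ω[:, 1] = z_1
entry J[2][1] = 3.5981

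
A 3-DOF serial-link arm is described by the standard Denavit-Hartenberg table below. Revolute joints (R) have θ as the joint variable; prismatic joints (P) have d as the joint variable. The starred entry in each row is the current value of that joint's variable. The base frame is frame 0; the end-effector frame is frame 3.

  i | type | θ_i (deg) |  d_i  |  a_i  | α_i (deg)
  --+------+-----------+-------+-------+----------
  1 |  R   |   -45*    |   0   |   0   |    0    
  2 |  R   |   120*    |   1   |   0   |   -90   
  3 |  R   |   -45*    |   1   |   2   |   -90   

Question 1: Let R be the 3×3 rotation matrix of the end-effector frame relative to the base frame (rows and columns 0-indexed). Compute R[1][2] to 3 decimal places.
0.683

End-effector z-axis (col 2 of R) = (0.1830,0.6830,-0.7071)
R[1][2] = 0.6830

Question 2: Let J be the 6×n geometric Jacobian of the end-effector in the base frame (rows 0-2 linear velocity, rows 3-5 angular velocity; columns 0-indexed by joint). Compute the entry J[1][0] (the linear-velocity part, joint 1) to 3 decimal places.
axis z_0 = ẑ; lever o_n−o_0 = (-0.5999,1.6248,2.4142)
cross product → J_v[:, 0] = (-1.6248,-0.5999,0.0000)
J_ω[:, 0] = z_0
entry J[1][0] = -0.5999

-0.600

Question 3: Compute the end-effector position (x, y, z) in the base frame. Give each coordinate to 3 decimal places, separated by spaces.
after link 1: o_1 = (0.0000, 0.0000, 0.0000)
after link 2: o_2 = (0.0000, 0.0000, 1.0000)
after link 3: o_3 = (-0.5999, 1.6248, 2.4142)

-0.600 1.625 2.414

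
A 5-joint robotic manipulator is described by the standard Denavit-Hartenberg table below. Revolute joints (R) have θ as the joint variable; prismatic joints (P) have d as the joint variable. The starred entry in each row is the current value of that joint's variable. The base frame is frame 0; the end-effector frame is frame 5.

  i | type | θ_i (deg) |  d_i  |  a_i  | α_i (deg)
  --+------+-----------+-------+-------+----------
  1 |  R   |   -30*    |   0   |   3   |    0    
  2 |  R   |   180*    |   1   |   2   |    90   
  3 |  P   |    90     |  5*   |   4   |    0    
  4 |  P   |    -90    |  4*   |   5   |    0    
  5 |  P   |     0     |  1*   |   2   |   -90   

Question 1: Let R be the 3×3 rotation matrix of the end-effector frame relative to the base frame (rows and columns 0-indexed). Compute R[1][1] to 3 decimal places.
End-effector y-axis (col 1 of R) = (-0.5000,-0.8660,0.0000)
R[1][1] = -0.8660

-0.866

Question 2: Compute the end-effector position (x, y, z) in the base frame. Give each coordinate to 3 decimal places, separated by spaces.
after link 1: o_1 = (2.5981, -1.5000, 0.0000)
after link 2: o_2 = (0.8660, -0.5000, 1.0000)
after link 3: o_3 = (3.3660, 3.8301, 5.0000)
after link 4: o_4 = (1.0359, 9.7942, 5.0000)
after link 5: o_5 = (-0.1962, 11.6603, 5.0000)

-0.196 11.660 5.000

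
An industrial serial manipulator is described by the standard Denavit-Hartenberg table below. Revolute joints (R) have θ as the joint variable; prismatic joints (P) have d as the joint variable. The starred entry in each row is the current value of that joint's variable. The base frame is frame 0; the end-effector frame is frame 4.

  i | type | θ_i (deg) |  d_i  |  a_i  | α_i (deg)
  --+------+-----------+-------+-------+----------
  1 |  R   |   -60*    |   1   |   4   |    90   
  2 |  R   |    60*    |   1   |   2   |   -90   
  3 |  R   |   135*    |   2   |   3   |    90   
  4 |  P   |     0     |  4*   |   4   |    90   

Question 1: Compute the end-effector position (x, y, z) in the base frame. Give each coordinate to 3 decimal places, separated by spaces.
6.974 1.478 1.895

after link 1: o_1 = (2.0000, -3.4641, 1.0000)
after link 2: o_2 = (1.6340, -4.8301, 2.7321)
after link 3: o_3 = (2.0747, -1.3509, 1.8949)
after link 4: o_4 = (6.9737, 1.4775, 1.8949)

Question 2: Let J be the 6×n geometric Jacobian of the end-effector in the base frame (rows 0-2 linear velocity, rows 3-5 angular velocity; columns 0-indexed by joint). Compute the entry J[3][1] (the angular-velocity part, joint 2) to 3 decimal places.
-0.866

axis z_1 = (-0.8660,-0.5000,0.0000); lever o_n−o_1 = (4.9737,4.9416,0.8949)
cross product → J_v[:, 1] = (-0.4475,0.7750,-1.7927)
J_ω[:, 1] = z_1
entry J[3][1] = -0.8660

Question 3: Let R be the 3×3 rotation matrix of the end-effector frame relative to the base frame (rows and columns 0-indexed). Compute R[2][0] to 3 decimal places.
-0.612

End-effector x-axis (col 0 of R) = (0.4356,0.6597,-0.6124)
R[2][0] = -0.6124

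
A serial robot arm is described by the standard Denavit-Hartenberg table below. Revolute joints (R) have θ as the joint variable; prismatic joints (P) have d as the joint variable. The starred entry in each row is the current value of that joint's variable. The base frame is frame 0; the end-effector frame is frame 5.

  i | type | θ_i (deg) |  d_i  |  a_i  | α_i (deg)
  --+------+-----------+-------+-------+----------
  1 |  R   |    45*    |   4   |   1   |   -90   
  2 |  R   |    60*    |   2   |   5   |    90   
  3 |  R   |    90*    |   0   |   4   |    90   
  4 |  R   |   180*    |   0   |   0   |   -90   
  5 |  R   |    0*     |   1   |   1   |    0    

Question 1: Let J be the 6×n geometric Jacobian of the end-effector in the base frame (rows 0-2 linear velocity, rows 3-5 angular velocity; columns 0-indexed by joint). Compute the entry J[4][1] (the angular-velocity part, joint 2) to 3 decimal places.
axis z_1 = (-0.7071,0.7071,0.0000); lever o_n−o_1 = (-2.3801,4.6909,-4.8301)
cross product → J_v[:, 1] = (-3.4154,-3.4154,-1.6340)
J_ω[:, 1] = z_1
entry J[4][1] = 0.7071

0.707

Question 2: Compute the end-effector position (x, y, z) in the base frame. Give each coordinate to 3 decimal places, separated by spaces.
-1.673 5.398 -0.830

after link 1: o_1 = (0.7071, 0.7071, 4.0000)
after link 2: o_2 = (1.0607, 3.8891, -0.3301)
after link 3: o_3 = (-1.7678, 6.7175, -0.3301)
after link 4: o_4 = (-1.7678, 6.7175, -0.3301)
after link 5: o_5 = (-1.6730, 5.3980, -0.8301)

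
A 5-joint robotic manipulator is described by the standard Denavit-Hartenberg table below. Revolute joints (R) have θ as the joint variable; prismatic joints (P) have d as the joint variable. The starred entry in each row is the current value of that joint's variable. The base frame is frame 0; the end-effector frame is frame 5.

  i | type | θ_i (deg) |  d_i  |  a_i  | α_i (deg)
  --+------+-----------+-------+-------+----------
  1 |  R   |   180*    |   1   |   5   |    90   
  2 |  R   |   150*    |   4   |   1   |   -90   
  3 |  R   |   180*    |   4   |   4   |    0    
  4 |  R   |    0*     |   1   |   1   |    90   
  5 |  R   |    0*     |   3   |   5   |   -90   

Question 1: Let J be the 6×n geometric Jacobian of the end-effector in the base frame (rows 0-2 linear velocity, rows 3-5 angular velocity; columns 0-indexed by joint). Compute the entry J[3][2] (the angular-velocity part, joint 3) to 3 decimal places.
0.500

axis z_2 = (0.5000,0.0000,-0.8660); lever o_n−o_2 = (-6.1603,-3.0000,-9.3301)
cross product → J_v[:, 2] = (-2.5981,10.0000,-1.5000)
J_ω[:, 2] = z_2
entry J[3][2] = 0.5000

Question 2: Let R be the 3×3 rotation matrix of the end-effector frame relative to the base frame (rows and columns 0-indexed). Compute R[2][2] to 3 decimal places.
End-effector z-axis (col 2 of R) = (0.5000,0.0000,-0.8660)
R[2][2] = -0.8660

-0.866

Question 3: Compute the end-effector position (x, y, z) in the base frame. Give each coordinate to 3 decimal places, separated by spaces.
after link 1: o_1 = (-5.0000, 0.0000, 1.0000)
after link 2: o_2 = (-4.1340, 4.0000, 1.5000)
after link 3: o_3 = (-5.5981, 4.0000, -3.9641)
after link 4: o_4 = (-5.9641, 4.0000, -5.3301)
after link 5: o_5 = (-10.2942, 1.0000, -7.8301)

-10.294 1.000 -7.830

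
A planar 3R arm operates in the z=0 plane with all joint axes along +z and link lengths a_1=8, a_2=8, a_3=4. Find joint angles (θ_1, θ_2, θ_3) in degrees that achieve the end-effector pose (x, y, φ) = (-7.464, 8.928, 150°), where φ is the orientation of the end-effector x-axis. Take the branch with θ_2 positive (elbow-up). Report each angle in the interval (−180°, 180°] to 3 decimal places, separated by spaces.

wrist centre = target − a_3·(cos φ, sin φ) = (-3.9999, 6.9280)
cos θ_2 = (63.9964−8²−8²)/(2·8·8) = -0.5000; θ_2 = 120.0019° (elbow-up)
β = atan2(6.9280,-3.9999) = 120.0001°; ψ = atan2(6.9281,3.9998) = 60.0009°
θ_1 = β − ψ = 59.9992°
θ_3 = φ − θ_1 − θ_2 = -30.0010° (wrapped to (-180°,180°])

59.999 120.002 -30.001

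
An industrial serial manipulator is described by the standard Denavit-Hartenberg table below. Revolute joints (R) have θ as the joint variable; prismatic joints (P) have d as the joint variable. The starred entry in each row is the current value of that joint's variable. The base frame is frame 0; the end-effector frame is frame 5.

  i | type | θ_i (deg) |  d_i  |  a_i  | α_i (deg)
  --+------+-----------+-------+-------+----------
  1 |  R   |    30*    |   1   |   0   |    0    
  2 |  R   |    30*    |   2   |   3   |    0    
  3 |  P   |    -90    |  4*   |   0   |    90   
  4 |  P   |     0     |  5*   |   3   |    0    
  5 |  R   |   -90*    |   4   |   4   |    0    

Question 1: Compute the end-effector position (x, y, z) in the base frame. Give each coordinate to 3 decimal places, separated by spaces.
-0.402 -6.696 3.000

after link 1: o_1 = (0.0000, 0.0000, 1.0000)
after link 2: o_2 = (1.5000, 2.5981, 3.0000)
after link 3: o_3 = (1.5000, 2.5981, 7.0000)
after link 4: o_4 = (1.5981, -3.2321, 7.0000)
after link 5: o_5 = (-0.4019, -6.6962, 3.0000)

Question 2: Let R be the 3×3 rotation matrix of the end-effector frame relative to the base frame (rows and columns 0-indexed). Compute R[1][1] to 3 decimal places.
End-effector y-axis (col 1 of R) = (0.8660,-0.5000,0.0000)
R[1][1] = -0.5000

-0.500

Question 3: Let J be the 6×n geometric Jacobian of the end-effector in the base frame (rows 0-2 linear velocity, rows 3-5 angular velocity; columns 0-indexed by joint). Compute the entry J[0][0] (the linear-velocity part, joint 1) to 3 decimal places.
6.696

axis z_0 = ẑ; lever o_n−o_0 = (-0.4019,-6.6962,3.0000)
cross product → J_v[:, 0] = (6.6962,-0.4019,0.0000)
J_ω[:, 0] = z_0
entry J[0][0] = 6.6962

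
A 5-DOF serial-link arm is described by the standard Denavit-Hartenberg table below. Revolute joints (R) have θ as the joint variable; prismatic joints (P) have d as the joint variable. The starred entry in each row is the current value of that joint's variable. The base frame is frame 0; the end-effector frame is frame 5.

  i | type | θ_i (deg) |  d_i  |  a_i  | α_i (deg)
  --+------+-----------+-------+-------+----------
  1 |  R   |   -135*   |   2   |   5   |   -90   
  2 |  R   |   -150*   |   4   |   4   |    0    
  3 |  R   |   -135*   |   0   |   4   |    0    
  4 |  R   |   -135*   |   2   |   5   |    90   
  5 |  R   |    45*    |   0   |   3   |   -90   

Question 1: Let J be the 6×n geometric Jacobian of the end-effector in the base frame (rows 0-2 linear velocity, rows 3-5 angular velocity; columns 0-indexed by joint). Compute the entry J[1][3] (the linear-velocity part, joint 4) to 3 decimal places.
axis z_3 = (0.7071,-0.7071,0.0000); lever o_n−o_3 = (0.3964,-5.4320,6.1672)
cross product → J_v[:, 3] = (-4.3609,-4.3609,-3.5607)
J_ω[:, 3] = z_3
entry J[1][3] = -4.3609

-4.361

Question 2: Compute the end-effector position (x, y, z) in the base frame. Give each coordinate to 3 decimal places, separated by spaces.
after link 1: o_1 = (-3.5355, -3.5355, 2.0000)
after link 2: o_2 = (1.7424, -3.9145, 4.0000)
after link 3: o_3 = (1.0103, -4.6465, 0.1363)
after link 4: o_4 = (0.6568, -7.8285, 4.4664)
after link 5: o_5 = (1.4068, -10.0785, 6.3035)

1.407 -10.079 6.304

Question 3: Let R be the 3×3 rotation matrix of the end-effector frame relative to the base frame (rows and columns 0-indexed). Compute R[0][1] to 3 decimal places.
End-effector y-axis (col 1 of R) = (-0.6124,-0.6124,-0.5000)
R[0][1] = -0.6124

-0.612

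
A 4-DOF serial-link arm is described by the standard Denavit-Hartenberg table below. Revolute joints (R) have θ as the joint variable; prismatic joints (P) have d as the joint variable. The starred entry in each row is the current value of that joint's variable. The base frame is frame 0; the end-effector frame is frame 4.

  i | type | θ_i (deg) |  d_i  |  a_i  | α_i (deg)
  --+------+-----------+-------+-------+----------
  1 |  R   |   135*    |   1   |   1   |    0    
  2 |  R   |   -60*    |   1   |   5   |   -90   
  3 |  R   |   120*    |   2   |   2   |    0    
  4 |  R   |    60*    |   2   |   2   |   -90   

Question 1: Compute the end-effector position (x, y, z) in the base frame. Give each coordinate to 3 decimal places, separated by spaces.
-4.053 3.674 0.268

after link 1: o_1 = (-0.7071, 0.7071, 1.0000)
after link 2: o_2 = (0.5870, 5.5367, 2.0000)
after link 3: o_3 = (-1.6037, 5.0884, 0.2679)
after link 4: o_4 = (-4.0532, 3.6742, 0.2679)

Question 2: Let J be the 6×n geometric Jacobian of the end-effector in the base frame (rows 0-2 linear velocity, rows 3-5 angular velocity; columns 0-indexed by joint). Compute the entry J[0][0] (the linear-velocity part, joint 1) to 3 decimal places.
-3.674

axis z_0 = ẑ; lever o_n−o_0 = (-4.0532,3.6742,0.2679)
cross product → J_v[:, 0] = (-3.6742,-4.0532,0.0000)
J_ω[:, 0] = z_0
entry J[0][0] = -3.6742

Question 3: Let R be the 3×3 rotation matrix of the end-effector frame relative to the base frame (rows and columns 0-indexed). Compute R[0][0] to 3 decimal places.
-0.259

End-effector x-axis (col 0 of R) = (-0.2588,-0.9659,-0.0000)
R[0][0] = -0.2588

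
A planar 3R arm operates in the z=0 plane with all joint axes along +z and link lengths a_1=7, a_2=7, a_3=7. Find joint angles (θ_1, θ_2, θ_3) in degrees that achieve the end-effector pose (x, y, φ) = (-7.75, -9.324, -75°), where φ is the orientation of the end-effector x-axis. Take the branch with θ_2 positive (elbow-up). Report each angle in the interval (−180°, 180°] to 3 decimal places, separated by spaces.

150.001 90.004 44.995

wrist centre = target − a_3·(cos φ, sin φ) = (-9.5617, -2.5625)
cos θ_2 = (97.9932−7²−7²)/(2·7·7) = -0.0001; θ_2 = 90.0039° (elbow-up)
β = atan2(-2.5625,-9.5617) = -164.9974°; ψ = atan2(7.0000,6.9995) = 45.0020°
θ_1 = β − ψ = -209.9994°
θ_3 = φ − θ_1 − θ_2 = 44.9955° (wrapped to (-180°,180°])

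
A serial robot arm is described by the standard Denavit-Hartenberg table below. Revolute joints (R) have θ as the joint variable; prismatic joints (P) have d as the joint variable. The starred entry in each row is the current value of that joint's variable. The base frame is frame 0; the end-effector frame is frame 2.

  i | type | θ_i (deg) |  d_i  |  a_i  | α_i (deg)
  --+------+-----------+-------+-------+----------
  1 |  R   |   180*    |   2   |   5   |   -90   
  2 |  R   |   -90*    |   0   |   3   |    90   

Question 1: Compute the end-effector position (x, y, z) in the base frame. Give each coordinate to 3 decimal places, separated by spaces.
after link 1: o_1 = (-5.0000, 0.0000, 2.0000)
after link 2: o_2 = (-5.0000, 0.0000, 5.0000)

-5.000 0.000 5.000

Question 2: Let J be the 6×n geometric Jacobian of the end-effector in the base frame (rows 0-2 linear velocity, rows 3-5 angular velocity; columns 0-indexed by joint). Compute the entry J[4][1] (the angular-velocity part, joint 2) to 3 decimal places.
-1.000

axis z_1 = (-0.0000,-1.0000,0.0000); lever o_n−o_1 = (0.0000,0.0000,3.0000)
cross product → J_v[:, 1] = (-3.0000,0.0000,-0.0000)
J_ω[:, 1] = z_1
entry J[4][1] = -1.0000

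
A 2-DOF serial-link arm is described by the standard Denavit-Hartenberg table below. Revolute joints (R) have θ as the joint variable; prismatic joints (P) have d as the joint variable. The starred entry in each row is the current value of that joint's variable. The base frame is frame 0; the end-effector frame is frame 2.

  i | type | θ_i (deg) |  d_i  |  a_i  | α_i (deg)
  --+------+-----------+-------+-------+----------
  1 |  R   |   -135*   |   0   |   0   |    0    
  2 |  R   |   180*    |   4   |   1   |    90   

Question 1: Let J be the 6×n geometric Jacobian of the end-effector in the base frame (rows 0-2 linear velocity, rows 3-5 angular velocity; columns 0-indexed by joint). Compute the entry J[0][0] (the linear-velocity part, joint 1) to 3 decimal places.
-0.707

axis z_0 = ẑ; lever o_n−o_0 = (0.7071,0.7071,4.0000)
cross product → J_v[:, 0] = (-0.7071,0.7071,0.0000)
J_ω[:, 0] = z_0
entry J[0][0] = -0.7071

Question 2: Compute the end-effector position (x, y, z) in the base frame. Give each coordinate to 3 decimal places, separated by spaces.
0.707 0.707 4.000

after link 1: o_1 = (0.0000, 0.0000, 0.0000)
after link 2: o_2 = (0.7071, 0.7071, 4.0000)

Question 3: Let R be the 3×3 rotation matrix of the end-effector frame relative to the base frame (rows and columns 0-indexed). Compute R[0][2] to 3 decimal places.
End-effector z-axis (col 2 of R) = (0.7071,-0.7071,0.0000)
R[0][2] = 0.7071

0.707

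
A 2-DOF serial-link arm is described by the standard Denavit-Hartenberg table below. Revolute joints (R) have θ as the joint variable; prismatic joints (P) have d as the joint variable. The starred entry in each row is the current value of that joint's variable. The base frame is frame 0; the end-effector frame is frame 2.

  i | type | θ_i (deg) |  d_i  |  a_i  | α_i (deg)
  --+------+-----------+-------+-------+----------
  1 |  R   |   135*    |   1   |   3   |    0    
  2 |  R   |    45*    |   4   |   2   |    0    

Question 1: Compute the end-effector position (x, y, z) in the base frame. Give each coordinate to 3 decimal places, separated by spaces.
-4.121 2.121 5.000

after link 1: o_1 = (-2.1213, 2.1213, 1.0000)
after link 2: o_2 = (-4.1213, 2.1213, 5.0000)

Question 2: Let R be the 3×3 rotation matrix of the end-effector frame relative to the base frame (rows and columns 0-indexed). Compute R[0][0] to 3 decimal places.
-1.000

End-effector x-axis (col 0 of R) = (-1.0000,0.0000,0.0000)
R[0][0] = -1.0000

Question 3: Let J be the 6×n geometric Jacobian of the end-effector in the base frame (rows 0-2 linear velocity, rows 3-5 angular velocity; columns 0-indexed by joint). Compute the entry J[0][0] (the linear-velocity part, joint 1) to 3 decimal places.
axis z_0 = ẑ; lever o_n−o_0 = (-4.1213,2.1213,5.0000)
cross product → J_v[:, 0] = (-2.1213,-4.1213,0.0000)
J_ω[:, 0] = z_0
entry J[0][0] = -2.1213

-2.121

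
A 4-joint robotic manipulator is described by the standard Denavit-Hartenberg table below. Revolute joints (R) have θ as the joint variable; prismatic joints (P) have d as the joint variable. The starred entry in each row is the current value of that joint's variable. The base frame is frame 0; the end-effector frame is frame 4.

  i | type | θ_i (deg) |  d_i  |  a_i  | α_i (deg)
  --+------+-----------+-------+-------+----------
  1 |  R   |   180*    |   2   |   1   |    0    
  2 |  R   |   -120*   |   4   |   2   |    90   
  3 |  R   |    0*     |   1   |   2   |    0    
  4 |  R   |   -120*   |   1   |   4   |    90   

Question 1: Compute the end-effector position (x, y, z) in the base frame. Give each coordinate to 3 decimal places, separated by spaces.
1.732 0.732 2.536

after link 1: o_1 = (-1.0000, 0.0000, 2.0000)
after link 2: o_2 = (-0.0000, 1.7321, 6.0000)
after link 3: o_3 = (1.8660, 2.9641, 6.0000)
after link 4: o_4 = (1.7321, 0.7321, 2.5359)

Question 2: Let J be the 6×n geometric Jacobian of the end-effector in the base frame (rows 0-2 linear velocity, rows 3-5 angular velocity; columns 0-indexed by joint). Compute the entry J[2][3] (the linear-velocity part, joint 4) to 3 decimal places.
-2.000

axis z_3 = (0.8660,-0.5000,0.0000); lever o_n−o_3 = (-0.1340,-2.2321,-3.4641)
cross product → J_v[:, 3] = (1.7321,3.0000,-2.0000)
J_ω[:, 3] = z_3
entry J[2][3] = -2.0000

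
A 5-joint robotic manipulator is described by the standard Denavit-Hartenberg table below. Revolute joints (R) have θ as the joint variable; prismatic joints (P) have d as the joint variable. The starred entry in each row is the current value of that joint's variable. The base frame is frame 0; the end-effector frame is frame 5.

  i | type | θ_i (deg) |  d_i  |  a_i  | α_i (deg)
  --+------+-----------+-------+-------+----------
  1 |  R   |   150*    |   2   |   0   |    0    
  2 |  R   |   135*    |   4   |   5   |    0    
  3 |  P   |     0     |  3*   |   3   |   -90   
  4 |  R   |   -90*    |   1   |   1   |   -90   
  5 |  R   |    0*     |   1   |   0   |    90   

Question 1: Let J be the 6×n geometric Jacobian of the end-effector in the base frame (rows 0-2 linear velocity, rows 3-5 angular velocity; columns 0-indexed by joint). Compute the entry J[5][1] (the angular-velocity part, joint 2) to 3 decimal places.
axis z_1 = (0.0000,0.0000,1.0000); lever o_n−o_1 = (3.2953,-8.4345,8.0000)
cross product → J_v[:, 1] = (8.4345,3.2953,-0.0000)
J_ω[:, 1] = z_1
entry J[5][1] = 1.0000

1.000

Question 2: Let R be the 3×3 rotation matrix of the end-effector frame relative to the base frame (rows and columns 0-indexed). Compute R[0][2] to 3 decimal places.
0.966

End-effector z-axis (col 2 of R) = (0.9659,0.2588,0.0000)
R[0][2] = 0.9659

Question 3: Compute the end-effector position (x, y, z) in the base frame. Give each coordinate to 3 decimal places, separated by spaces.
after link 1: o_1 = (0.0000, 0.0000, 2.0000)
after link 2: o_2 = (1.2941, -4.8296, 6.0000)
after link 3: o_3 = (2.0706, -7.7274, 9.0000)
after link 4: o_4 = (3.0365, -7.4686, 10.0000)
after link 5: o_5 = (3.2953, -8.4345, 10.0000)

3.295 -8.435 10.000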